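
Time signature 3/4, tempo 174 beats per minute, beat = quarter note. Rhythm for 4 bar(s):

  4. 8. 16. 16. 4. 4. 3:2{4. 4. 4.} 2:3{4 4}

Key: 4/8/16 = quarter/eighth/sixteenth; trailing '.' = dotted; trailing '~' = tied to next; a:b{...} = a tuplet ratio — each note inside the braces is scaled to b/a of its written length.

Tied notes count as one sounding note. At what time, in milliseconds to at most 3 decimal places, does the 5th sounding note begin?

note 5 onset = 3b = 1034.483ms

1. 0.0ms @ 0 + 517.241ms (3/2)
2. 517.241ms @ 3/2 + 258.621ms (3/4)
3. 775.862ms @ 9/4 + 129.31ms (3/8)
4. 905.172ms @ 21/8 + 129.31ms (3/8)
5. 1034.483ms @ 3 + 517.241ms (3/2)
6. 1551.724ms @ 9/2 + 517.241ms (3/2)
7. 2068.966ms @ 6 + 344.828ms (1)
8. 2413.793ms @ 7 + 344.828ms (1)
9. 2758.621ms @ 8 + 344.828ms (1)
10. 3103.448ms @ 9 + 517.241ms (3/2)
11. 3620.69ms @ 21/2 + 517.241ms (3/2)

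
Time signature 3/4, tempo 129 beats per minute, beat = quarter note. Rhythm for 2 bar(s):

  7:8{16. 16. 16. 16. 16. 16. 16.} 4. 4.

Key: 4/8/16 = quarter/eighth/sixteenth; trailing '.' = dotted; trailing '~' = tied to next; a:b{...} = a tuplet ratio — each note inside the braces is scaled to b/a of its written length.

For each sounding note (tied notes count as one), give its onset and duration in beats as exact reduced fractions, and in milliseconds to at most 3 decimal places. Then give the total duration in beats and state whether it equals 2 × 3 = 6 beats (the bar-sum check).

1) 0.0ms=0b +199.336ms=3/7b
2) 199.336ms=3/7b +199.336ms=3/7b
3) 398.671ms=6/7b +199.336ms=3/7b
4) 598.007ms=9/7b +199.336ms=3/7b
5) 797.342ms=12/7b +199.336ms=3/7b
6) 996.678ms=15/7b +199.336ms=3/7b
7) 1196.013ms=18/7b +199.336ms=3/7b
8) 1395.349ms=3b +697.674ms=3/2b
9) 2093.023ms=9/2b +697.674ms=3/2b
Σ=6b of 6 (129bpm 3/4) — PASS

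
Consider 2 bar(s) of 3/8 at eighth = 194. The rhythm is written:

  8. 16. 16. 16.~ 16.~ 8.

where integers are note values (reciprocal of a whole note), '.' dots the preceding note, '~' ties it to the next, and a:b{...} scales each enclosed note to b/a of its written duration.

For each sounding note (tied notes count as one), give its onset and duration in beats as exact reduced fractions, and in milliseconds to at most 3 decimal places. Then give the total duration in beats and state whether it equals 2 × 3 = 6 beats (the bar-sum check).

1) 0.0ms=0b +463.918ms=3/2b
2) 463.918ms=3/2b +231.959ms=3/4b
3) 695.876ms=9/4b +231.959ms=3/4b
4) 927.835ms=3b +927.835ms=3b
Σ=6b of 6 (194bpm 3/8) — PASS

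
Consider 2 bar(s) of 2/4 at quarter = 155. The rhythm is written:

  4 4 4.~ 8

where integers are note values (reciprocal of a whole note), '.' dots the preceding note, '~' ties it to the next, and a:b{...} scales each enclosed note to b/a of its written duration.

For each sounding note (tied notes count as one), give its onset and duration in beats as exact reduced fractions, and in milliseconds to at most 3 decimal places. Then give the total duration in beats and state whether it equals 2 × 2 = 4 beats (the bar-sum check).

1) 0.0ms=0b +387.097ms=1b
2) 387.097ms=1b +387.097ms=1b
3) 774.194ms=2b +774.194ms=2b
Σ=4b of 4 (155bpm 2/4) — PASS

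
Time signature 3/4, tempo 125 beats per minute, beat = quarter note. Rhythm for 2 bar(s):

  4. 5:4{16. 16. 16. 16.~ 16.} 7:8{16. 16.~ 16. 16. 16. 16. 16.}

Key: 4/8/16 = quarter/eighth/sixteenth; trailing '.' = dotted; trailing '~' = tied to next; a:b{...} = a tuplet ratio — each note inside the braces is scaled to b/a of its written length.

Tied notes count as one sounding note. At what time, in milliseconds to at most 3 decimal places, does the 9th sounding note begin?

1. 0.0ms @ 0 + 720.0ms (3/2)
2. 720.0ms @ 3/2 + 144.0ms (3/10)
3. 864.0ms @ 9/5 + 144.0ms (3/10)
4. 1008.0ms @ 21/10 + 144.0ms (3/10)
5. 1152.0ms @ 12/5 + 288.0ms (3/5)
6. 1440.0ms @ 3 + 205.714ms (3/7)
7. 1645.714ms @ 24/7 + 411.429ms (6/7)
8. 2057.143ms @ 30/7 + 205.714ms (3/7)
9. 2262.857ms @ 33/7 + 205.714ms (3/7)
10. 2468.571ms @ 36/7 + 205.714ms (3/7)
11. 2674.286ms @ 39/7 + 205.714ms (3/7)

note 9 onset = 33/7b = 2262.857ms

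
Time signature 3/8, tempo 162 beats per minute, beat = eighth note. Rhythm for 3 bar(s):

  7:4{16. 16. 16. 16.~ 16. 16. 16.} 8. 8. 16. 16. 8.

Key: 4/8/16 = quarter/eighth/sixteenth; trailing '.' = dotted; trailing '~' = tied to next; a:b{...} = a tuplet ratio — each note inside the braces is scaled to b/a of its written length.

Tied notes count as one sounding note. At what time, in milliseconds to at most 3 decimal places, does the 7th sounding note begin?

note 7 onset = 3b = 1111.111ms

1. 0.0ms @ 0 + 158.73ms (3/7)
2. 158.73ms @ 3/7 + 158.73ms (3/7)
3. 317.46ms @ 6/7 + 158.73ms (3/7)
4. 476.19ms @ 9/7 + 317.46ms (6/7)
5. 793.651ms @ 15/7 + 158.73ms (3/7)
6. 952.381ms @ 18/7 + 158.73ms (3/7)
7. 1111.111ms @ 3 + 555.556ms (3/2)
8. 1666.667ms @ 9/2 + 555.556ms (3/2)
9. 2222.222ms @ 6 + 277.778ms (3/4)
10. 2500.0ms @ 27/4 + 277.778ms (3/4)
11. 2777.778ms @ 15/2 + 555.556ms (3/2)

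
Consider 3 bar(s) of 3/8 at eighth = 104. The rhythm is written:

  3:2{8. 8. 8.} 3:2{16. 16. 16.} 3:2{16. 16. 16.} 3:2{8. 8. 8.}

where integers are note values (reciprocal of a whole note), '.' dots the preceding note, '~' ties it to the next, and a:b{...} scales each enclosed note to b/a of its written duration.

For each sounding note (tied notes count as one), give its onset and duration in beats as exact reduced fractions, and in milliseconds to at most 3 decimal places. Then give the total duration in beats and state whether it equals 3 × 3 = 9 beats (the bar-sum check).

1) 0.0ms=0b +576.923ms=1b
2) 576.923ms=1b +576.923ms=1b
3) 1153.846ms=2b +576.923ms=1b
4) 1730.769ms=3b +288.462ms=1/2b
5) 2019.231ms=7/2b +288.462ms=1/2b
6) 2307.692ms=4b +288.462ms=1/2b
7) 2596.154ms=9/2b +288.462ms=1/2b
8) 2884.615ms=5b +288.462ms=1/2b
9) 3173.077ms=11/2b +288.462ms=1/2b
10) 3461.538ms=6b +576.923ms=1b
11) 4038.462ms=7b +576.923ms=1b
12) 4615.385ms=8b +576.923ms=1b
Σ=9b of 9 (104bpm 3/8) — PASS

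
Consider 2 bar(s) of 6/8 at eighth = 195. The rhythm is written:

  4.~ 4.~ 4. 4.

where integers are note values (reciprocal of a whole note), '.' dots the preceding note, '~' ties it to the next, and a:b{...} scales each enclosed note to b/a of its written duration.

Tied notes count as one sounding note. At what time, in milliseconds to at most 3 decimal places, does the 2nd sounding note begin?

1. 0.0ms @ 0 + 2769.231ms (9)
2. 2769.231ms @ 9 + 923.077ms (3)

note 2 onset = 9b = 2769.231ms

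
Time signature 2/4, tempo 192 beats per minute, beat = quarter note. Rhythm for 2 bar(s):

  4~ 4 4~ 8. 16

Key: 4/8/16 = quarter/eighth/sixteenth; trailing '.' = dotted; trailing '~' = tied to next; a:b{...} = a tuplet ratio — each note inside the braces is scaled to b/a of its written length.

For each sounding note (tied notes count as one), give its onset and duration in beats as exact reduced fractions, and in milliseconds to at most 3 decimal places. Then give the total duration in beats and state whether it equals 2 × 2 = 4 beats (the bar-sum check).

1) 0.0ms=0b +625.0ms=2b
2) 625.0ms=2b +546.875ms=7/4b
3) 1171.875ms=15/4b +78.125ms=1/4b
Σ=4b of 4 (192bpm 2/4) — PASS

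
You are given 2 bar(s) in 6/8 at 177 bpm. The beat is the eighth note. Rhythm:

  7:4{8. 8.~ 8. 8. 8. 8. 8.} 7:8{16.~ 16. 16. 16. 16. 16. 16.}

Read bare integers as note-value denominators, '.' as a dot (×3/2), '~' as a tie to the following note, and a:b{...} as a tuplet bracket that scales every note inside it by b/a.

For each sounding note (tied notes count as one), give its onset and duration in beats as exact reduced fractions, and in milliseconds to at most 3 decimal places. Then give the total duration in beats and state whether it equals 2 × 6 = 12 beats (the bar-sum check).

1) 0.0ms=0b +290.557ms=6/7b
2) 290.557ms=6/7b +581.114ms=12/7b
3) 871.671ms=18/7b +290.557ms=6/7b
4) 1162.228ms=24/7b +290.557ms=6/7b
5) 1452.785ms=30/7b +290.557ms=6/7b
6) 1743.341ms=36/7b +290.557ms=6/7b
7) 2033.898ms=6b +581.114ms=12/7b
8) 2615.012ms=54/7b +290.557ms=6/7b
9) 2905.569ms=60/7b +290.557ms=6/7b
10) 3196.126ms=66/7b +290.557ms=6/7b
11) 3486.683ms=72/7b +290.557ms=6/7b
12) 3777.24ms=78/7b +290.557ms=6/7b
Σ=12b of 12 (177bpm 6/8) — PASS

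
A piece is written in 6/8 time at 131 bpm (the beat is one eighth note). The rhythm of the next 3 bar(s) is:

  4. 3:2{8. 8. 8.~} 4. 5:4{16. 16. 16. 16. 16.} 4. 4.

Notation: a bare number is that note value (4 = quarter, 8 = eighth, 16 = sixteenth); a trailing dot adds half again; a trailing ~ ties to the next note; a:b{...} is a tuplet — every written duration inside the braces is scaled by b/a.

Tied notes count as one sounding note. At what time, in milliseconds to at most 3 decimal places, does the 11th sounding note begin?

note 11 onset = 15b = 6870.229ms

1. 0.0ms @ 0 + 1374.046ms (3)
2. 1374.046ms @ 3 + 458.015ms (1)
3. 1832.061ms @ 4 + 458.015ms (1)
4. 2290.076ms @ 5 + 1832.061ms (4)
5. 4122.137ms @ 9 + 274.809ms (3/5)
6. 4396.947ms @ 48/5 + 274.809ms (3/5)
7. 4671.756ms @ 51/5 + 274.809ms (3/5)
8. 4946.565ms @ 54/5 + 274.809ms (3/5)
9. 5221.374ms @ 57/5 + 274.809ms (3/5)
10. 5496.183ms @ 12 + 1374.046ms (3)
11. 6870.229ms @ 15 + 1374.046ms (3)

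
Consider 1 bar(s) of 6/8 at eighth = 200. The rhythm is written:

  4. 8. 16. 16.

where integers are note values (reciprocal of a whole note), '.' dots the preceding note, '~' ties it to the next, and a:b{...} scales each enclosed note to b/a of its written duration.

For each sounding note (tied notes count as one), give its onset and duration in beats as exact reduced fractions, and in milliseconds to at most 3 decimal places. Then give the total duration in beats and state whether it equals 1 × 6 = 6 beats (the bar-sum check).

1) 0.0ms=0b +900.0ms=3b
2) 900.0ms=3b +450.0ms=3/2b
3) 1350.0ms=9/2b +225.0ms=3/4b
4) 1575.0ms=21/4b +225.0ms=3/4b
Σ=6b of 6 (200bpm 6/8) — PASS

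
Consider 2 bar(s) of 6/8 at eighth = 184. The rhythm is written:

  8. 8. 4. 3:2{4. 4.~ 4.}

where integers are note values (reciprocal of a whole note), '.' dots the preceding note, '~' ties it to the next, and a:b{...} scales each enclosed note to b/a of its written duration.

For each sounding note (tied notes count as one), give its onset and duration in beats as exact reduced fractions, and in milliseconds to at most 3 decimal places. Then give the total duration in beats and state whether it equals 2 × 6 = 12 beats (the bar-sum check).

1) 0.0ms=0b +489.13ms=3/2b
2) 489.13ms=3/2b +489.13ms=3/2b
3) 978.261ms=3b +978.261ms=3b
4) 1956.522ms=6b +652.174ms=2b
5) 2608.696ms=8b +1304.348ms=4b
Σ=12b of 12 (184bpm 6/8) — PASS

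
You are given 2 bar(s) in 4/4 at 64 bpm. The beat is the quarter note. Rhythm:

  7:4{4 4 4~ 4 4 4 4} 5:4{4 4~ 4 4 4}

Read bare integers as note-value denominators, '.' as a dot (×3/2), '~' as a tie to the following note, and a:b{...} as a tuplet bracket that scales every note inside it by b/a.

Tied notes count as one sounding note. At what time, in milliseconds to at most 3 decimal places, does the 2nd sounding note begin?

note 2 onset = 4/7b = 535.714ms

1. 0.0ms @ 0 + 535.714ms (4/7)
2. 535.714ms @ 4/7 + 535.714ms (4/7)
3. 1071.429ms @ 8/7 + 1071.429ms (8/7)
4. 2142.857ms @ 16/7 + 535.714ms (4/7)
5. 2678.571ms @ 20/7 + 535.714ms (4/7)
6. 3214.286ms @ 24/7 + 535.714ms (4/7)
7. 3750.0ms @ 4 + 750.0ms (4/5)
8. 4500.0ms @ 24/5 + 1500.0ms (8/5)
9. 6000.0ms @ 32/5 + 750.0ms (4/5)
10. 6750.0ms @ 36/5 + 750.0ms (4/5)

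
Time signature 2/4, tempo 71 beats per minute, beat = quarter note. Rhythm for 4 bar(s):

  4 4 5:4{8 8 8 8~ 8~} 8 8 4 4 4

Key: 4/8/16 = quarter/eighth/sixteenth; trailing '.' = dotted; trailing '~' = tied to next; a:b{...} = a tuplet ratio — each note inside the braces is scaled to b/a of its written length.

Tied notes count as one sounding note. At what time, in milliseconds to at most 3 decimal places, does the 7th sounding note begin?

note 7 onset = 9/2b = 3802.817ms

1. 0.0ms @ 0 + 845.07ms (1)
2. 845.07ms @ 1 + 845.07ms (1)
3. 1690.141ms @ 2 + 338.028ms (2/5)
4. 2028.169ms @ 12/5 + 338.028ms (2/5)
5. 2366.197ms @ 14/5 + 338.028ms (2/5)
6. 2704.225ms @ 16/5 + 1098.592ms (13/10)
7. 3802.817ms @ 9/2 + 422.535ms (1/2)
8. 4225.352ms @ 5 + 845.07ms (1)
9. 5070.423ms @ 6 + 845.07ms (1)
10. 5915.493ms @ 7 + 845.07ms (1)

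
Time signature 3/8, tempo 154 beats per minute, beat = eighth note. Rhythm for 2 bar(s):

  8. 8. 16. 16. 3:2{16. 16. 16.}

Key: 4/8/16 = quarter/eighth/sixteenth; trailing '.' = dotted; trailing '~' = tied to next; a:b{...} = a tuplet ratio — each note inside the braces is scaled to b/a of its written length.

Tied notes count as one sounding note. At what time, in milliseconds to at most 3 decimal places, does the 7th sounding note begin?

note 7 onset = 11/2b = 2142.857ms

1. 0.0ms @ 0 + 584.416ms (3/2)
2. 584.416ms @ 3/2 + 584.416ms (3/2)
3. 1168.831ms @ 3 + 292.208ms (3/4)
4. 1461.039ms @ 15/4 + 292.208ms (3/4)
5. 1753.247ms @ 9/2 + 194.805ms (1/2)
6. 1948.052ms @ 5 + 194.805ms (1/2)
7. 2142.857ms @ 11/2 + 194.805ms (1/2)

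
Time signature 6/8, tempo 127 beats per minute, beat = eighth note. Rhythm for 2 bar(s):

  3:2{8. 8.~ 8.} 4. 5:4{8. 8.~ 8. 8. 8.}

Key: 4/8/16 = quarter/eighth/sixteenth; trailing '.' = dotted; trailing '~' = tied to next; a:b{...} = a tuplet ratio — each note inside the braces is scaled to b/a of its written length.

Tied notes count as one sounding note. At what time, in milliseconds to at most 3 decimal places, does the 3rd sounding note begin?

note 3 onset = 3b = 1417.323ms

1. 0.0ms @ 0 + 472.441ms (1)
2. 472.441ms @ 1 + 944.882ms (2)
3. 1417.323ms @ 3 + 1417.323ms (3)
4. 2834.646ms @ 6 + 566.929ms (6/5)
5. 3401.575ms @ 36/5 + 1133.858ms (12/5)
6. 4535.433ms @ 48/5 + 566.929ms (6/5)
7. 5102.362ms @ 54/5 + 566.929ms (6/5)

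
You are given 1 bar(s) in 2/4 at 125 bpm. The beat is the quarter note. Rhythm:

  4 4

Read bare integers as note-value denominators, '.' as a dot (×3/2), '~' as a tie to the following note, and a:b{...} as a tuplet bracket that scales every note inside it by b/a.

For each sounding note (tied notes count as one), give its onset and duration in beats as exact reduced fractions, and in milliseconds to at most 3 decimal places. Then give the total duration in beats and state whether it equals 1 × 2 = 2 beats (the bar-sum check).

1) 0.0ms=0b +480.0ms=1b
2) 480.0ms=1b +480.0ms=1b
Σ=2b of 2 (125bpm 2/4) — PASS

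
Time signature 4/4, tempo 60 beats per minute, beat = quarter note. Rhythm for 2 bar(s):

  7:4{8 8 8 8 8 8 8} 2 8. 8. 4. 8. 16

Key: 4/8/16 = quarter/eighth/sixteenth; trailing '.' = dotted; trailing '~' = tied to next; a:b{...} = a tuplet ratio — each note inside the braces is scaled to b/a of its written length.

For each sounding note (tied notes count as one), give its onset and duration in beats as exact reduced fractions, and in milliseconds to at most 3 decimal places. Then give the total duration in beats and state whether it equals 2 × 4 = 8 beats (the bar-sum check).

1) 0.0ms=0b +285.714ms=2/7b
2) 285.714ms=2/7b +285.714ms=2/7b
3) 571.429ms=4/7b +285.714ms=2/7b
4) 857.143ms=6/7b +285.714ms=2/7b
5) 1142.857ms=8/7b +285.714ms=2/7b
6) 1428.571ms=10/7b +285.714ms=2/7b
7) 1714.286ms=12/7b +285.714ms=2/7b
8) 2000.0ms=2b +2000.0ms=2b
9) 4000.0ms=4b +750.0ms=3/4b
10) 4750.0ms=19/4b +750.0ms=3/4b
11) 5500.0ms=11/2b +1500.0ms=3/2b
12) 7000.0ms=7b +750.0ms=3/4b
13) 7750.0ms=31/4b +250.0ms=1/4b
Σ=8b of 8 (60bpm 4/4) — PASS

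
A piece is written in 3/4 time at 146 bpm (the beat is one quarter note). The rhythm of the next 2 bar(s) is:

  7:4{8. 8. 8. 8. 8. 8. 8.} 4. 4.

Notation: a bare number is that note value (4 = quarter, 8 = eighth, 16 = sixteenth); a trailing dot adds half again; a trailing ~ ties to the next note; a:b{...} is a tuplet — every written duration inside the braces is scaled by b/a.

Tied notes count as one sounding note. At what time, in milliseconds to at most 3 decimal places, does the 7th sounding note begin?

1. 0.0ms @ 0 + 176.125ms (3/7)
2. 176.125ms @ 3/7 + 176.125ms (3/7)
3. 352.25ms @ 6/7 + 176.125ms (3/7)
4. 528.376ms @ 9/7 + 176.125ms (3/7)
5. 704.501ms @ 12/7 + 176.125ms (3/7)
6. 880.626ms @ 15/7 + 176.125ms (3/7)
7. 1056.751ms @ 18/7 + 176.125ms (3/7)
8. 1232.877ms @ 3 + 616.438ms (3/2)
9. 1849.315ms @ 9/2 + 616.438ms (3/2)

note 7 onset = 18/7b = 1056.751ms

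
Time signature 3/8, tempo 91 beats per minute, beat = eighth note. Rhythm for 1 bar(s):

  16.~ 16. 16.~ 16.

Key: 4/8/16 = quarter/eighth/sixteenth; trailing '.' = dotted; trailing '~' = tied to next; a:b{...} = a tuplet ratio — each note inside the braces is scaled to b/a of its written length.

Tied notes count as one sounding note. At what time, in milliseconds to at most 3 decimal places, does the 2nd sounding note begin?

1. 0.0ms @ 0 + 989.011ms (3/2)
2. 989.011ms @ 3/2 + 989.011ms (3/2)

note 2 onset = 3/2b = 989.011ms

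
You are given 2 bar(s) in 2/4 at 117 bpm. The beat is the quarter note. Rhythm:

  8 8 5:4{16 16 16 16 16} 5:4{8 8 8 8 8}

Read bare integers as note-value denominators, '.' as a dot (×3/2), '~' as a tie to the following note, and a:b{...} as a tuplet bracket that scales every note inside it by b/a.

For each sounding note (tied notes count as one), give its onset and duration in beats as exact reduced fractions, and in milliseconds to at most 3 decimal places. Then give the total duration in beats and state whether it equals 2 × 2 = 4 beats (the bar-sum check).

1) 0.0ms=0b +256.41ms=1/2b
2) 256.41ms=1/2b +256.41ms=1/2b
3) 512.821ms=1b +102.564ms=1/5b
4) 615.385ms=6/5b +102.564ms=1/5b
5) 717.949ms=7/5b +102.564ms=1/5b
6) 820.513ms=8/5b +102.564ms=1/5b
7) 923.077ms=9/5b +102.564ms=1/5b
8) 1025.641ms=2b +205.128ms=2/5b
9) 1230.769ms=12/5b +205.128ms=2/5b
10) 1435.897ms=14/5b +205.128ms=2/5b
11) 1641.026ms=16/5b +205.128ms=2/5b
12) 1846.154ms=18/5b +205.128ms=2/5b
Σ=4b of 4 (117bpm 2/4) — PASS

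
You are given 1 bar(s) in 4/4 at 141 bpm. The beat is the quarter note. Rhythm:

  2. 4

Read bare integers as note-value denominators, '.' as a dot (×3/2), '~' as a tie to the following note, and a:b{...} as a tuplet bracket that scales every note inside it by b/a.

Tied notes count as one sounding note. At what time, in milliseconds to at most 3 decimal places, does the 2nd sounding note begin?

note 2 onset = 3b = 1276.596ms

1. 0.0ms @ 0 + 1276.596ms (3)
2. 1276.596ms @ 3 + 425.532ms (1)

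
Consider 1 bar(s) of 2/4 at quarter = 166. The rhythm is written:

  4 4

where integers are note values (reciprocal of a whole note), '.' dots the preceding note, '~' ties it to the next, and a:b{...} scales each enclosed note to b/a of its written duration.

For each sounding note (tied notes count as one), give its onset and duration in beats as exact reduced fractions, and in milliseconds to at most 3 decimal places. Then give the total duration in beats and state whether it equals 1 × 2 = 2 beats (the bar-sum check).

1) 0.0ms=0b +361.446ms=1b
2) 361.446ms=1b +361.446ms=1b
Σ=2b of 2 (166bpm 2/4) — PASS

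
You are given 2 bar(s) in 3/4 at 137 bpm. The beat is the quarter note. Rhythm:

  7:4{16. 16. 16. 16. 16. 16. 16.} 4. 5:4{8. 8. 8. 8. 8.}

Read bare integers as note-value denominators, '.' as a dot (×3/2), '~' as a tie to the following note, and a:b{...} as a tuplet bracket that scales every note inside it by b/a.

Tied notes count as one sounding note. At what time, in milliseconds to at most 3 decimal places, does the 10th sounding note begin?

1. 0.0ms @ 0 + 93.848ms (3/14)
2. 93.848ms @ 3/14 + 93.848ms (3/14)
3. 187.696ms @ 3/7 + 93.848ms (3/14)
4. 281.543ms @ 9/14 + 93.848ms (3/14)
5. 375.391ms @ 6/7 + 93.848ms (3/14)
6. 469.239ms @ 15/14 + 93.848ms (3/14)
7. 563.087ms @ 9/7 + 93.848ms (3/14)
8. 656.934ms @ 3/2 + 656.934ms (3/2)
9. 1313.869ms @ 3 + 262.774ms (3/5)
10. 1576.642ms @ 18/5 + 262.774ms (3/5)
11. 1839.416ms @ 21/5 + 262.774ms (3/5)
12. 2102.19ms @ 24/5 + 262.774ms (3/5)
13. 2364.964ms @ 27/5 + 262.774ms (3/5)

note 10 onset = 18/5b = 1576.642ms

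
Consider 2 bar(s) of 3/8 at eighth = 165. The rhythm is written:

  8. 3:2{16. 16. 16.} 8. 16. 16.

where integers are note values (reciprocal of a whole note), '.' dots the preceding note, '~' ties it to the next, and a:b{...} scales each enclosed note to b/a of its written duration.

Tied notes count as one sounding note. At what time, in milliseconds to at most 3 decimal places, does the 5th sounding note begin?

note 5 onset = 3b = 1090.909ms

1. 0.0ms @ 0 + 545.455ms (3/2)
2. 545.455ms @ 3/2 + 181.818ms (1/2)
3. 727.273ms @ 2 + 181.818ms (1/2)
4. 909.091ms @ 5/2 + 181.818ms (1/2)
5. 1090.909ms @ 3 + 545.455ms (3/2)
6. 1636.364ms @ 9/2 + 272.727ms (3/4)
7. 1909.091ms @ 21/4 + 272.727ms (3/4)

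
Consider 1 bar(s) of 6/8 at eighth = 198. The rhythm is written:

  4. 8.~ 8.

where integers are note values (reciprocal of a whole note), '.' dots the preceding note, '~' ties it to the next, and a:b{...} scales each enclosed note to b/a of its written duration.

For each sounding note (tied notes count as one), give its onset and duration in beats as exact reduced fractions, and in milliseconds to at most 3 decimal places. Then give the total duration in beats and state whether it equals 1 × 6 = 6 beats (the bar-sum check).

1) 0.0ms=0b +909.091ms=3b
2) 909.091ms=3b +909.091ms=3b
Σ=6b of 6 (198bpm 6/8) — PASS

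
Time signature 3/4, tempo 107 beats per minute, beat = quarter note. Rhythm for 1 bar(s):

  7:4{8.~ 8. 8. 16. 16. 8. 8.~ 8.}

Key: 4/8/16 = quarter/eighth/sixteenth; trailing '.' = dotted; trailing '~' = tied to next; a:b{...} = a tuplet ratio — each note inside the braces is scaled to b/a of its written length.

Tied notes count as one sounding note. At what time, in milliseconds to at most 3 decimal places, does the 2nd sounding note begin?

1. 0.0ms @ 0 + 480.641ms (6/7)
2. 480.641ms @ 6/7 + 240.32ms (3/7)
3. 720.961ms @ 9/7 + 120.16ms (3/14)
4. 841.121ms @ 3/2 + 120.16ms (3/14)
5. 961.282ms @ 12/7 + 240.32ms (3/7)
6. 1201.602ms @ 15/7 + 480.641ms (6/7)

note 2 onset = 6/7b = 480.641ms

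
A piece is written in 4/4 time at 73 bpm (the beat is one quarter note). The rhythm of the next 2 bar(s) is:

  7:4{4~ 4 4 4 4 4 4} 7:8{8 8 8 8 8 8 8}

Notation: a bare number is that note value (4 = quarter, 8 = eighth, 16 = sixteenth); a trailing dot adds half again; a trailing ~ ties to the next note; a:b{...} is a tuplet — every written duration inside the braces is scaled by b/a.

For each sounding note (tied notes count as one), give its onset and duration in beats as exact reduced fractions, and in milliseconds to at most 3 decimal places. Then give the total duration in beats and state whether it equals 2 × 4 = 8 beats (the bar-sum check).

1) 0.0ms=0b +939.335ms=8/7b
2) 939.335ms=8/7b +469.667ms=4/7b
3) 1409.002ms=12/7b +469.667ms=4/7b
4) 1878.669ms=16/7b +469.667ms=4/7b
5) 2348.337ms=20/7b +469.667ms=4/7b
6) 2818.004ms=24/7b +469.667ms=4/7b
7) 3287.671ms=4b +469.667ms=4/7b
8) 3757.339ms=32/7b +469.667ms=4/7b
9) 4227.006ms=36/7b +469.667ms=4/7b
10) 4696.673ms=40/7b +469.667ms=4/7b
11) 5166.341ms=44/7b +469.667ms=4/7b
12) 5636.008ms=48/7b +469.667ms=4/7b
13) 6105.675ms=52/7b +469.667ms=4/7b
Σ=8b of 8 (73bpm 4/4) — PASS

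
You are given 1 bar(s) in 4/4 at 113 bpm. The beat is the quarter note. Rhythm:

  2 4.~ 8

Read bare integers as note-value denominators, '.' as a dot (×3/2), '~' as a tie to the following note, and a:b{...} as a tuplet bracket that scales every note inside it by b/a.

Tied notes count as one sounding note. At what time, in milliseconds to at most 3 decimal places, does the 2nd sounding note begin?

1. 0.0ms @ 0 + 1061.947ms (2)
2. 1061.947ms @ 2 + 1061.947ms (2)

note 2 onset = 2b = 1061.947ms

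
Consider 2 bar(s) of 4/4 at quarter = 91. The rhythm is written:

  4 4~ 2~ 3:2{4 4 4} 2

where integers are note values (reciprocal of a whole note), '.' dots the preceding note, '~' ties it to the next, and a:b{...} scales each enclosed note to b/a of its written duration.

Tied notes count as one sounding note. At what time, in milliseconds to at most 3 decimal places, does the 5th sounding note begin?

note 5 onset = 6b = 3956.044ms

1. 0.0ms @ 0 + 659.341ms (1)
2. 659.341ms @ 1 + 2417.582ms (11/3)
3. 3076.923ms @ 14/3 + 439.56ms (2/3)
4. 3516.484ms @ 16/3 + 439.56ms (2/3)
5. 3956.044ms @ 6 + 1318.681ms (2)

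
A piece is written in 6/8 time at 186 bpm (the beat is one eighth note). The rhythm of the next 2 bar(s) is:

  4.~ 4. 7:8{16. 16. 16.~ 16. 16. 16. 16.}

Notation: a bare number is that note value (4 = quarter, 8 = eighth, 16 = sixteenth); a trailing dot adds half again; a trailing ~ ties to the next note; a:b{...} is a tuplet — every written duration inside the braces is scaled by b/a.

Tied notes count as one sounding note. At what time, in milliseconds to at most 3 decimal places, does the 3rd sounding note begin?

note 3 onset = 48/7b = 2211.982ms

1. 0.0ms @ 0 + 1935.484ms (6)
2. 1935.484ms @ 6 + 276.498ms (6/7)
3. 2211.982ms @ 48/7 + 276.498ms (6/7)
4. 2488.479ms @ 54/7 + 552.995ms (12/7)
5. 3041.475ms @ 66/7 + 276.498ms (6/7)
6. 3317.972ms @ 72/7 + 276.498ms (6/7)
7. 3594.47ms @ 78/7 + 276.498ms (6/7)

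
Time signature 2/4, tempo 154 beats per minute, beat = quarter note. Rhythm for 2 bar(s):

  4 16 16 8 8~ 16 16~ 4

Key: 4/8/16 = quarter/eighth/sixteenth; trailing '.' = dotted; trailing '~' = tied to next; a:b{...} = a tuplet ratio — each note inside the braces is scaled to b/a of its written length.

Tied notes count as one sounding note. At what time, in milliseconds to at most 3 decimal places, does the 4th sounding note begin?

note 4 onset = 3/2b = 584.416ms

1. 0.0ms @ 0 + 389.61ms (1)
2. 389.61ms @ 1 + 97.403ms (1/4)
3. 487.013ms @ 5/4 + 97.403ms (1/4)
4. 584.416ms @ 3/2 + 194.805ms (1/2)
5. 779.221ms @ 2 + 292.208ms (3/4)
6. 1071.429ms @ 11/4 + 487.013ms (5/4)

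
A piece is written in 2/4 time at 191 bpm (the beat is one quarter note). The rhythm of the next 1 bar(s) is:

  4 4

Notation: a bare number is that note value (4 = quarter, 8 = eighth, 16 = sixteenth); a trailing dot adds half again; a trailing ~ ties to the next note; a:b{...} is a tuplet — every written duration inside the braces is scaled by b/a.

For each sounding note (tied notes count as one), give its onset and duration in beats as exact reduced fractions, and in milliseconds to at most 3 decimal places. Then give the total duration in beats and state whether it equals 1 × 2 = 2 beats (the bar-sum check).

1) 0.0ms=0b +314.136ms=1b
2) 314.136ms=1b +314.136ms=1b
Σ=2b of 2 (191bpm 2/4) — PASS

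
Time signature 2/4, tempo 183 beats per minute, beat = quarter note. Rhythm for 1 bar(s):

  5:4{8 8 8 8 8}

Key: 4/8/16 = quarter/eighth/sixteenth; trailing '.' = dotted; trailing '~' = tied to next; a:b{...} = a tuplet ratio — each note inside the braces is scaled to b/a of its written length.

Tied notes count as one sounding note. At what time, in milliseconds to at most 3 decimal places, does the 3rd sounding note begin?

1. 0.0ms @ 0 + 131.148ms (2/5)
2. 131.148ms @ 2/5 + 131.148ms (2/5)
3. 262.295ms @ 4/5 + 131.148ms (2/5)
4. 393.443ms @ 6/5 + 131.148ms (2/5)
5. 524.59ms @ 8/5 + 131.148ms (2/5)

note 3 onset = 4/5b = 262.295ms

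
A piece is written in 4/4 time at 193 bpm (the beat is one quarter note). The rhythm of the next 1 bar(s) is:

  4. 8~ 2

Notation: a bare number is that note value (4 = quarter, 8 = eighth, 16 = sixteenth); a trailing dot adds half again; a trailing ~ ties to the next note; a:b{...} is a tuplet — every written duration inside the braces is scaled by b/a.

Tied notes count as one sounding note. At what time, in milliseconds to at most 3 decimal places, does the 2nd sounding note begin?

1. 0.0ms @ 0 + 466.321ms (3/2)
2. 466.321ms @ 3/2 + 777.202ms (5/2)

note 2 onset = 3/2b = 466.321ms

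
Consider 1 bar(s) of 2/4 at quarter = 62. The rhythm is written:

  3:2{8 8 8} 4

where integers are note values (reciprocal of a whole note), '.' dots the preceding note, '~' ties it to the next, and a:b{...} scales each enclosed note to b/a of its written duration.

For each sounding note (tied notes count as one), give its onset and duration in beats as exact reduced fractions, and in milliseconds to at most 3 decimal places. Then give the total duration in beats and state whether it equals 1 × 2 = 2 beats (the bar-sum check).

1) 0.0ms=0b +322.581ms=1/3b
2) 322.581ms=1/3b +322.581ms=1/3b
3) 645.161ms=2/3b +322.581ms=1/3b
4) 967.742ms=1b +967.742ms=1b
Σ=2b of 2 (62bpm 2/4) — PASS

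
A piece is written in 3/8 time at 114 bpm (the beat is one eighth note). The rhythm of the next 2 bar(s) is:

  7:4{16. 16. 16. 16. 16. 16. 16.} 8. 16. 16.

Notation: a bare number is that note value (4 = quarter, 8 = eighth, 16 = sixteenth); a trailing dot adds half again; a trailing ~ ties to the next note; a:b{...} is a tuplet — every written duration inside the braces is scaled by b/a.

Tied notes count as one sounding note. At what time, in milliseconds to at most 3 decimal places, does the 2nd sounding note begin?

1. 0.0ms @ 0 + 225.564ms (3/7)
2. 225.564ms @ 3/7 + 225.564ms (3/7)
3. 451.128ms @ 6/7 + 225.564ms (3/7)
4. 676.692ms @ 9/7 + 225.564ms (3/7)
5. 902.256ms @ 12/7 + 225.564ms (3/7)
6. 1127.82ms @ 15/7 + 225.564ms (3/7)
7. 1353.383ms @ 18/7 + 225.564ms (3/7)
8. 1578.947ms @ 3 + 789.474ms (3/2)
9. 2368.421ms @ 9/2 + 394.737ms (3/4)
10. 2763.158ms @ 21/4 + 394.737ms (3/4)

note 2 onset = 3/7b = 225.564ms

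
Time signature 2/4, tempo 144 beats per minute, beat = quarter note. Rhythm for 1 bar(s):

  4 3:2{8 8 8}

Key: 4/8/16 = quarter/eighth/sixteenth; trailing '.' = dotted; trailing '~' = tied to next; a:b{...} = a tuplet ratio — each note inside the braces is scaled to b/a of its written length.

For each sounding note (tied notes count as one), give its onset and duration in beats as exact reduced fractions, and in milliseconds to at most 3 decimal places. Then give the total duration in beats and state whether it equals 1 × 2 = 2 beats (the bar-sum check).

1) 0.0ms=0b +416.667ms=1b
2) 416.667ms=1b +138.889ms=1/3b
3) 555.556ms=4/3b +138.889ms=1/3b
4) 694.444ms=5/3b +138.889ms=1/3b
Σ=2b of 2 (144bpm 2/4) — PASS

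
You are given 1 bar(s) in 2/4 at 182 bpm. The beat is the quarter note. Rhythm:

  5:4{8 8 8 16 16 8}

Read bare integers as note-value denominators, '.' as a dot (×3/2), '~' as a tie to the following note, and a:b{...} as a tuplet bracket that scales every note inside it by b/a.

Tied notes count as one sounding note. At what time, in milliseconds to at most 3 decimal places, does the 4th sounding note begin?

1. 0.0ms @ 0 + 131.868ms (2/5)
2. 131.868ms @ 2/5 + 131.868ms (2/5)
3. 263.736ms @ 4/5 + 131.868ms (2/5)
4. 395.604ms @ 6/5 + 65.934ms (1/5)
5. 461.538ms @ 7/5 + 65.934ms (1/5)
6. 527.473ms @ 8/5 + 131.868ms (2/5)

note 4 onset = 6/5b = 395.604ms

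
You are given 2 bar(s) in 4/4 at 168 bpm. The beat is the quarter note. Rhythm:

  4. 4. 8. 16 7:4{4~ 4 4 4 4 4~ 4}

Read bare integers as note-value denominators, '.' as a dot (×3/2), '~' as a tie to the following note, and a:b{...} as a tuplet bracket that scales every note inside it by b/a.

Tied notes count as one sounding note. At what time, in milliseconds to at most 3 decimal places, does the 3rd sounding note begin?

note 3 onset = 3b = 1071.429ms

1. 0.0ms @ 0 + 535.714ms (3/2)
2. 535.714ms @ 3/2 + 535.714ms (3/2)
3. 1071.429ms @ 3 + 267.857ms (3/4)
4. 1339.286ms @ 15/4 + 89.286ms (1/4)
5. 1428.571ms @ 4 + 408.163ms (8/7)
6. 1836.735ms @ 36/7 + 204.082ms (4/7)
7. 2040.816ms @ 40/7 + 204.082ms (4/7)
8. 2244.898ms @ 44/7 + 204.082ms (4/7)
9. 2448.98ms @ 48/7 + 408.163ms (8/7)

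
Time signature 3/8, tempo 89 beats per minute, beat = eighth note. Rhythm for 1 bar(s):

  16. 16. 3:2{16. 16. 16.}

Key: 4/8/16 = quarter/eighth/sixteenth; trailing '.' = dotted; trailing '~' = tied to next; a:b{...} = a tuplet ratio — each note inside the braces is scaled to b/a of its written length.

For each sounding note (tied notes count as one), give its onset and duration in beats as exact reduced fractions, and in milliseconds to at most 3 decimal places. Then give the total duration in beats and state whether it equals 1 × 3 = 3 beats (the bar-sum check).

1) 0.0ms=0b +505.618ms=3/4b
2) 505.618ms=3/4b +505.618ms=3/4b
3) 1011.236ms=3/2b +337.079ms=1/2b
4) 1348.315ms=2b +337.079ms=1/2b
5) 1685.393ms=5/2b +337.079ms=1/2b
Σ=3b of 3 (89bpm 3/8) — PASS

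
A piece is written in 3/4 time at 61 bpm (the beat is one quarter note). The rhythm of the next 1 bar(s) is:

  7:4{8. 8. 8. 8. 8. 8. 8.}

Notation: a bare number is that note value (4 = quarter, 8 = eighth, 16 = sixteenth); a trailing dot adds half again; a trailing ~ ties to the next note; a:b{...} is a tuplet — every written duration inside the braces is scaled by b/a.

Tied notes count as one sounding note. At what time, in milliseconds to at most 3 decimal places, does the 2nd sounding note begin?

1. 0.0ms @ 0 + 421.546ms (3/7)
2. 421.546ms @ 3/7 + 421.546ms (3/7)
3. 843.091ms @ 6/7 + 421.546ms (3/7)
4. 1264.637ms @ 9/7 + 421.546ms (3/7)
5. 1686.183ms @ 12/7 + 421.546ms (3/7)
6. 2107.728ms @ 15/7 + 421.546ms (3/7)
7. 2529.274ms @ 18/7 + 421.546ms (3/7)

note 2 onset = 3/7b = 421.546ms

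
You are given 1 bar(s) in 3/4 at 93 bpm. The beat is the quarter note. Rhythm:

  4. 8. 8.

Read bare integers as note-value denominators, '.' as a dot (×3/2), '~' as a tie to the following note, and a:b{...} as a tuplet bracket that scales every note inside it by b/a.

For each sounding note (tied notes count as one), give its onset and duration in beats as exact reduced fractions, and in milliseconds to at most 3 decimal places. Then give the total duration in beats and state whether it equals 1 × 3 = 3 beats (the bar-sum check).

1) 0.0ms=0b +967.742ms=3/2b
2) 967.742ms=3/2b +483.871ms=3/4b
3) 1451.613ms=9/4b +483.871ms=3/4b
Σ=3b of 3 (93bpm 3/4) — PASS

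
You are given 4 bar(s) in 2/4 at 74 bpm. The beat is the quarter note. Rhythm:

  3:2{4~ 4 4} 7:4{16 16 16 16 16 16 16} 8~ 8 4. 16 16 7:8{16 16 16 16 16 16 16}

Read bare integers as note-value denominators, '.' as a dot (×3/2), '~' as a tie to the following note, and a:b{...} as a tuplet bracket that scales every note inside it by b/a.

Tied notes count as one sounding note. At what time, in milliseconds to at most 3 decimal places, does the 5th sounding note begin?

1. 0.0ms @ 0 + 1081.081ms (4/3)
2. 1081.081ms @ 4/3 + 540.541ms (2/3)
3. 1621.622ms @ 2 + 115.83ms (1/7)
4. 1737.452ms @ 15/7 + 115.83ms (1/7)
5. 1853.282ms @ 16/7 + 115.83ms (1/7)
6. 1969.112ms @ 17/7 + 115.83ms (1/7)
7. 2084.942ms @ 18/7 + 115.83ms (1/7)
8. 2200.772ms @ 19/7 + 115.83ms (1/7)
9. 2316.602ms @ 20/7 + 115.83ms (1/7)
10. 2432.432ms @ 3 + 810.811ms (1)
11. 3243.243ms @ 4 + 1216.216ms (3/2)
12. 4459.459ms @ 11/2 + 202.703ms (1/4)
13. 4662.162ms @ 23/4 + 202.703ms (1/4)
14. 4864.865ms @ 6 + 231.66ms (2/7)
15. 5096.525ms @ 44/7 + 231.66ms (2/7)
16. 5328.185ms @ 46/7 + 231.66ms (2/7)
17. 5559.846ms @ 48/7 + 231.66ms (2/7)
18. 5791.506ms @ 50/7 + 231.66ms (2/7)
19. 6023.166ms @ 52/7 + 231.66ms (2/7)
20. 6254.826ms @ 54/7 + 231.66ms (2/7)

note 5 onset = 16/7b = 1853.282ms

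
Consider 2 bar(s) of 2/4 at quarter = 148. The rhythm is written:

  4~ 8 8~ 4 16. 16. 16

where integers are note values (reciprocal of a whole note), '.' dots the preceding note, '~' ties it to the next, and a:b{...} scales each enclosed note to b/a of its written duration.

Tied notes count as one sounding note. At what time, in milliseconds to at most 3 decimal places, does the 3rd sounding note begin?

1. 0.0ms @ 0 + 608.108ms (3/2)
2. 608.108ms @ 3/2 + 608.108ms (3/2)
3. 1216.216ms @ 3 + 152.027ms (3/8)
4. 1368.243ms @ 27/8 + 152.027ms (3/8)
5. 1520.27ms @ 15/4 + 101.351ms (1/4)

note 3 onset = 3b = 1216.216ms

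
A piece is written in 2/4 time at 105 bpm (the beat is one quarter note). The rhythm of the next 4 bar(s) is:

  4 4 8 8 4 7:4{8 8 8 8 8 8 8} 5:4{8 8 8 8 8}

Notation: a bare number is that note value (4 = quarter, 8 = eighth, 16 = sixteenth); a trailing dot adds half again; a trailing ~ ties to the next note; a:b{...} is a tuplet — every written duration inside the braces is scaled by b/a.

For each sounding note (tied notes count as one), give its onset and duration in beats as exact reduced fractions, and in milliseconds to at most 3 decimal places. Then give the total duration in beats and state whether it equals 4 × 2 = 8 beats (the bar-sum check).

1) 0.0ms=0b +571.429ms=1b
2) 571.429ms=1b +571.429ms=1b
3) 1142.857ms=2b +285.714ms=1/2b
4) 1428.571ms=5/2b +285.714ms=1/2b
5) 1714.286ms=3b +571.429ms=1b
6) 2285.714ms=4b +163.265ms=2/7b
7) 2448.98ms=30/7b +163.265ms=2/7b
8) 2612.245ms=32/7b +163.265ms=2/7b
9) 2775.51ms=34/7b +163.265ms=2/7b
10) 2938.776ms=36/7b +163.265ms=2/7b
11) 3102.041ms=38/7b +163.265ms=2/7b
12) 3265.306ms=40/7b +163.265ms=2/7b
13) 3428.571ms=6b +228.571ms=2/5b
14) 3657.143ms=32/5b +228.571ms=2/5b
15) 3885.714ms=34/5b +228.571ms=2/5b
16) 4114.286ms=36/5b +228.571ms=2/5b
17) 4342.857ms=38/5b +228.571ms=2/5b
Σ=8b of 8 (105bpm 2/4) — PASS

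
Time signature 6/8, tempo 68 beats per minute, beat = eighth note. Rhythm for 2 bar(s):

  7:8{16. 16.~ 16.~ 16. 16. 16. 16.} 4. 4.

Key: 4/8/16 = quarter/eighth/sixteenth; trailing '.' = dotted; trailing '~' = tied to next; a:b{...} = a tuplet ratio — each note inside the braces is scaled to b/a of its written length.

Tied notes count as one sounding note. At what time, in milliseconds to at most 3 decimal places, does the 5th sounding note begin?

note 5 onset = 36/7b = 4537.815ms

1. 0.0ms @ 0 + 756.303ms (6/7)
2. 756.303ms @ 6/7 + 2268.908ms (18/7)
3. 3025.21ms @ 24/7 + 756.303ms (6/7)
4. 3781.513ms @ 30/7 + 756.303ms (6/7)
5. 4537.815ms @ 36/7 + 756.303ms (6/7)
6. 5294.118ms @ 6 + 2647.059ms (3)
7. 7941.176ms @ 9 + 2647.059ms (3)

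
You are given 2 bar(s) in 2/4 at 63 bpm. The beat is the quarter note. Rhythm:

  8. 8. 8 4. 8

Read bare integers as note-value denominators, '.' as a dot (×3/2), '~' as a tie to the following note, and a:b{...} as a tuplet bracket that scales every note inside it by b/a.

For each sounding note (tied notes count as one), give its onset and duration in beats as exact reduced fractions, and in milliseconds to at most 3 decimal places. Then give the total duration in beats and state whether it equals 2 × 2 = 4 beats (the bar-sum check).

1) 0.0ms=0b +714.286ms=3/4b
2) 714.286ms=3/4b +714.286ms=3/4b
3) 1428.571ms=3/2b +476.19ms=1/2b
4) 1904.762ms=2b +1428.571ms=3/2b
5) 3333.333ms=7/2b +476.19ms=1/2b
Σ=4b of 4 (63bpm 2/4) — PASS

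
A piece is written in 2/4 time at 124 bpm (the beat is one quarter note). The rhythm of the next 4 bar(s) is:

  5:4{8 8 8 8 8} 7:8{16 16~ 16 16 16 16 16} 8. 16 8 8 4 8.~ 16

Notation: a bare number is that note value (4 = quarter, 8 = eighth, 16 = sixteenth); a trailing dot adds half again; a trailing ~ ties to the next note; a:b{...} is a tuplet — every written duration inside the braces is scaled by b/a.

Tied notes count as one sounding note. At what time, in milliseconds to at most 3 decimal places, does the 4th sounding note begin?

1. 0.0ms @ 0 + 193.548ms (2/5)
2. 193.548ms @ 2/5 + 193.548ms (2/5)
3. 387.097ms @ 4/5 + 193.548ms (2/5)
4. 580.645ms @ 6/5 + 193.548ms (2/5)
5. 774.194ms @ 8/5 + 193.548ms (2/5)
6. 967.742ms @ 2 + 138.249ms (2/7)
7. 1105.991ms @ 16/7 + 276.498ms (4/7)
8. 1382.488ms @ 20/7 + 138.249ms (2/7)
9. 1520.737ms @ 22/7 + 138.249ms (2/7)
10. 1658.986ms @ 24/7 + 138.249ms (2/7)
11. 1797.235ms @ 26/7 + 138.249ms (2/7)
12. 1935.484ms @ 4 + 362.903ms (3/4)
13. 2298.387ms @ 19/4 + 120.968ms (1/4)
14. 2419.355ms @ 5 + 241.935ms (1/2)
15. 2661.29ms @ 11/2 + 241.935ms (1/2)
16. 2903.226ms @ 6 + 483.871ms (1)
17. 3387.097ms @ 7 + 483.871ms (1)

note 4 onset = 6/5b = 580.645ms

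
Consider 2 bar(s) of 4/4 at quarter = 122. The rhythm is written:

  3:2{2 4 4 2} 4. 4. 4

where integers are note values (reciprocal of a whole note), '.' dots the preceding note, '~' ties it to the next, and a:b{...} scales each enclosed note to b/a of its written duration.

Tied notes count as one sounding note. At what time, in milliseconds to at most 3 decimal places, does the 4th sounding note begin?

note 4 onset = 8/3b = 1311.475ms

1. 0.0ms @ 0 + 655.738ms (4/3)
2. 655.738ms @ 4/3 + 327.869ms (2/3)
3. 983.607ms @ 2 + 327.869ms (2/3)
4. 1311.475ms @ 8/3 + 655.738ms (4/3)
5. 1967.213ms @ 4 + 737.705ms (3/2)
6. 2704.918ms @ 11/2 + 737.705ms (3/2)
7. 3442.623ms @ 7 + 491.803ms (1)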